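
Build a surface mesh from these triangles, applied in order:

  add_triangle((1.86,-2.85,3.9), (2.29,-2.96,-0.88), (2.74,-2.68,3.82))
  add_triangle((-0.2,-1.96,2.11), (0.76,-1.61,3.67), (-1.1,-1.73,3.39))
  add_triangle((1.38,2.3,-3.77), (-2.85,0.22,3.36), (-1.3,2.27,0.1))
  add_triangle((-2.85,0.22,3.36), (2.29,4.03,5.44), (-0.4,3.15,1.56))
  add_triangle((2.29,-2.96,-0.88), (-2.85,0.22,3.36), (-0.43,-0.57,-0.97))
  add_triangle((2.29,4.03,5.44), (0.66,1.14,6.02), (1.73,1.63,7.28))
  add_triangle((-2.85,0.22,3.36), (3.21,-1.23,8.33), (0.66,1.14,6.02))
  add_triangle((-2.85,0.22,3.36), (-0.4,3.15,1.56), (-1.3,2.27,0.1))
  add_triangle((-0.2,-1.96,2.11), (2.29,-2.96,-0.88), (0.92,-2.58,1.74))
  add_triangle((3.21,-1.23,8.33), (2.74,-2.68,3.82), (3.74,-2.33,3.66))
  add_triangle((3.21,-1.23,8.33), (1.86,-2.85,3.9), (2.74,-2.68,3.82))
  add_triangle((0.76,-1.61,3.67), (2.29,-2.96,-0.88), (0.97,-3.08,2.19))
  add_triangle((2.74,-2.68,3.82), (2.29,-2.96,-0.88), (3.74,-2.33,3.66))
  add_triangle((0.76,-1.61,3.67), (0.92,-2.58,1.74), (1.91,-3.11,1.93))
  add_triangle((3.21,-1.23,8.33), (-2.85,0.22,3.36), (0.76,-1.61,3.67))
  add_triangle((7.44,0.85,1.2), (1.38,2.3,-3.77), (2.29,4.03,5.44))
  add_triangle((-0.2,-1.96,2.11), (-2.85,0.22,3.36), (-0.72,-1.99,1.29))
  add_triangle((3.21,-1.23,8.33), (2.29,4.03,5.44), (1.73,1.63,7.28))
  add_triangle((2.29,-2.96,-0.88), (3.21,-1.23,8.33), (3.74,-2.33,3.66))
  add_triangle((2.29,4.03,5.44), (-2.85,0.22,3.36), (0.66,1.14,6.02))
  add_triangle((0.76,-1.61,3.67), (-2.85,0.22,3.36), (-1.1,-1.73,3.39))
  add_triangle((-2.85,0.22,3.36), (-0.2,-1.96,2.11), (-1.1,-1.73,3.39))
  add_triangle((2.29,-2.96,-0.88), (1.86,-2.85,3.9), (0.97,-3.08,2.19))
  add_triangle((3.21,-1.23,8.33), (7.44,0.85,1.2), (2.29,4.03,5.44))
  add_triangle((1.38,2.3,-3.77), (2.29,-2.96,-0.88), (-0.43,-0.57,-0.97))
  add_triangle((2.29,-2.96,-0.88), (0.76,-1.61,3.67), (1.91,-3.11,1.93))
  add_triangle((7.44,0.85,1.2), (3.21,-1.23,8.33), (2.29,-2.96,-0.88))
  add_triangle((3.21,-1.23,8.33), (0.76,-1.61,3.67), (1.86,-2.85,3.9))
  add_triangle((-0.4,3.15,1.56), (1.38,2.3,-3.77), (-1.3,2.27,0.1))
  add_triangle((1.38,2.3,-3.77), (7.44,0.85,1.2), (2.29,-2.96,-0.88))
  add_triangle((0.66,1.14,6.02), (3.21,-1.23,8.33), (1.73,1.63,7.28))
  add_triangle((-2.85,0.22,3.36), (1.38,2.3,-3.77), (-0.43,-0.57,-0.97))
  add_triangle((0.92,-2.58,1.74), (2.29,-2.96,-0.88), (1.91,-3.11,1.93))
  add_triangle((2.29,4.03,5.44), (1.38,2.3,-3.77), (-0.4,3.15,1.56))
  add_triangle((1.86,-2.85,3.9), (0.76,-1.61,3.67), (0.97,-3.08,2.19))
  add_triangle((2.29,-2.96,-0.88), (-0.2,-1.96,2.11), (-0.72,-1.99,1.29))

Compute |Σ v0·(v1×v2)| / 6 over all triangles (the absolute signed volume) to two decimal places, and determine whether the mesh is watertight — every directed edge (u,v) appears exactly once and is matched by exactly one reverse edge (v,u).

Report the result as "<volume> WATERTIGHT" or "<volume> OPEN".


Per-triangle v0·(v1×v2)/6:
  t1: +2.3468
  t2: +1.0455
  t3: +0.5710
  t4: +9.8849
  t5: +2.4740
  t6: +2.3776
  t7: +10.0248
  t8: +3.2443
  t9: +0.6934
  t10: +3.6933
  t11: +2.9541
  t12: -2.1476
  t13: +2.9812
  t14: +0.9035
  t15: +6.7966
  t16: +32.1266
  t17: +1.4071
  t18: +7.9433
  t19: -3.4616
  t20: +8.9794
  t21: +2.3939
  t22: +0.3484
  t23: +2.7804
  t24: +46.5446
  t25: +3.1615
  t26: +0.3314
  t27: +33.6822
  t28: +2.5952
  t29: +3.5066
  t30: +19.2685
  t31: +3.2042
  t32: +2.3023
  t33: +0.9018
  t34: +10.2442
  t35: +1.0043
  t36: +1.4084
Σ = +228.5159 → |volume| = 228.52

Directed edges: 108 total; 6 unmatched, e.g. (-0.2,-1.96,2.11)→(0.76,-1.61,3.67) → open.

228.52 OPEN


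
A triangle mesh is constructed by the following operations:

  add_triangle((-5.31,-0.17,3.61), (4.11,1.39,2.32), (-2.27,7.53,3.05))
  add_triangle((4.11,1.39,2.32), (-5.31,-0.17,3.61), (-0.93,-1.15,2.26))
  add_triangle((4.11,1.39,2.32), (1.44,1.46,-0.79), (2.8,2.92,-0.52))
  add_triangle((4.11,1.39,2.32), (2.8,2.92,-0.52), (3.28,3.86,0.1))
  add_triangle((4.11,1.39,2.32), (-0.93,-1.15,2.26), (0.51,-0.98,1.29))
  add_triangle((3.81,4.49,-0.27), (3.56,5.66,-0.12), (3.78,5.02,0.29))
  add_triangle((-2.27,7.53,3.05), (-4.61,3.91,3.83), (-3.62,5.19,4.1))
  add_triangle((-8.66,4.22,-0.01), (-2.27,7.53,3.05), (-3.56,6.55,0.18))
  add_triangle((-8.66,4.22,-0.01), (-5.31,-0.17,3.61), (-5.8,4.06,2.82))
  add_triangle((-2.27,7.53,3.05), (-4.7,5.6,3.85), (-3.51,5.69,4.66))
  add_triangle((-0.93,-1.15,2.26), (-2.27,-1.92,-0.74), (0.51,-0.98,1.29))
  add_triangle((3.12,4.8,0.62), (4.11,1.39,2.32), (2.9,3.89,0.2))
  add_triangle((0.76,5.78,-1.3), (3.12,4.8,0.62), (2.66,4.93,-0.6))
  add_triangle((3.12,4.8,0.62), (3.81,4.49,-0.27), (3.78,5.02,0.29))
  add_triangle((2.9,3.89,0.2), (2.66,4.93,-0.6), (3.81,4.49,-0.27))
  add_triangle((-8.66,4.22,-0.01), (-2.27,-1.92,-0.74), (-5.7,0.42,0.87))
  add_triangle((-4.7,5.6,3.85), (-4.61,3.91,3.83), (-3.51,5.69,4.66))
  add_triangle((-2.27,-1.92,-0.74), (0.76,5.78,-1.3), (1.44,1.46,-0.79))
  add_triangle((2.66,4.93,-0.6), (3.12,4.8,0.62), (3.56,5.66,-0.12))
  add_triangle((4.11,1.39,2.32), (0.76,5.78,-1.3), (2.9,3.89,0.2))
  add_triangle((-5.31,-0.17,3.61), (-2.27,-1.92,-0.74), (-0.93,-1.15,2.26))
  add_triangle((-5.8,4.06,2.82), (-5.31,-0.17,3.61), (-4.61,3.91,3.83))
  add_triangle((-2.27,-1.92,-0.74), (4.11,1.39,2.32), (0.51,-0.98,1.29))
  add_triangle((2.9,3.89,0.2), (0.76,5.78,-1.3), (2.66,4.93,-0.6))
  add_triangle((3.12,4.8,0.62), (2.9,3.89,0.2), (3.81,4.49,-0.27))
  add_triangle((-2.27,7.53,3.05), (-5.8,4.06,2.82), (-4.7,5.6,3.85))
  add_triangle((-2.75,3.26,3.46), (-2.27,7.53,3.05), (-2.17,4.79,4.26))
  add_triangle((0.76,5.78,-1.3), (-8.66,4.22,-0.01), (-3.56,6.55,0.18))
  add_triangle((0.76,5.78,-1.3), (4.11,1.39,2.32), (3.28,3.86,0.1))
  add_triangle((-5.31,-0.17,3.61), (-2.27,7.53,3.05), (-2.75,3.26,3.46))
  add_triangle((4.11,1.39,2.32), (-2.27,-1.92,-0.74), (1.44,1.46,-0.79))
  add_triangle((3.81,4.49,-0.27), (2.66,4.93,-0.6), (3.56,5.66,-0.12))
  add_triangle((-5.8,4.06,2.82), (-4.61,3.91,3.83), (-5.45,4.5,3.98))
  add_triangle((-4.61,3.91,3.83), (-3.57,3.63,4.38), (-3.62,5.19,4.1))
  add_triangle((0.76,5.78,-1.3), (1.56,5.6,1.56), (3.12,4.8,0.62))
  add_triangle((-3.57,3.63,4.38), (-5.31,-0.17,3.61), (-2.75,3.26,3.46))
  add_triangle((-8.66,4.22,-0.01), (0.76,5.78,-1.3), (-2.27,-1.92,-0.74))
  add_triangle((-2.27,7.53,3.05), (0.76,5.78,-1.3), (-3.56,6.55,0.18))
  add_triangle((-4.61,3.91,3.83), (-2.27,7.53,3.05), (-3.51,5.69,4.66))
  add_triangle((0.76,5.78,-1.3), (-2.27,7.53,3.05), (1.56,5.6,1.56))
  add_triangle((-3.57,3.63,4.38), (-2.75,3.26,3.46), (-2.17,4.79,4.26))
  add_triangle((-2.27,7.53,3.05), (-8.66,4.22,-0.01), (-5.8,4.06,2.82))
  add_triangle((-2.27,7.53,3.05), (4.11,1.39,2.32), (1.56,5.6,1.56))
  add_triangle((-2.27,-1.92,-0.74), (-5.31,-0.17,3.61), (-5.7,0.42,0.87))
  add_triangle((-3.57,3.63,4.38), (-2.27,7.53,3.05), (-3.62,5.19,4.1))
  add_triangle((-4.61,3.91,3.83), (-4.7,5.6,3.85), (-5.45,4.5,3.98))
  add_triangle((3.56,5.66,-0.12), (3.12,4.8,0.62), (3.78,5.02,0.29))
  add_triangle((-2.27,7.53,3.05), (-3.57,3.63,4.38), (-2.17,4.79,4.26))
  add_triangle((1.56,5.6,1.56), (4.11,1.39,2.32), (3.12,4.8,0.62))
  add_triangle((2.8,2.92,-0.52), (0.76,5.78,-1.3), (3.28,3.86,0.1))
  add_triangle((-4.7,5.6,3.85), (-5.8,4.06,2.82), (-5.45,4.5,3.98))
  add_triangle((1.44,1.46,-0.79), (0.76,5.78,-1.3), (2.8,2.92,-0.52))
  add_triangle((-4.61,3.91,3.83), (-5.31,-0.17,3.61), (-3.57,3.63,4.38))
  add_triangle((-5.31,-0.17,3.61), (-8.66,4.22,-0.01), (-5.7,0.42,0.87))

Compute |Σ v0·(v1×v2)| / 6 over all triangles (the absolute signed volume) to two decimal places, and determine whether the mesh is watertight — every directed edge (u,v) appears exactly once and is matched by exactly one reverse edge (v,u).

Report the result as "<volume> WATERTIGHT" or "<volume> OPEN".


235.01 WATERTIGHT

Per-triangle v0·(v1×v2)/6:
  t1: +32.7320
  t2: +6.8830
  t3: +0.7663
  t4: +1.5907
  t5: +1.6251
  t6: +0.4714
  t7: +2.8087
  t8: +19.5086
  t9: +17.6893
  t10: +5.3400
  t11: +1.2142
  t12: +1.4120
  t13: +2.0738
  t14: -0.0959
  t15: -0.5857
  t16: +6.3379
  t17: +2.2763
  t18: +2.3061
  t19: +0.2530
  t20: -1.9909
  t21: +4.9248
  t22: +6.6479
  t23: +0.3636
  t24: -0.9124
  t25: +0.0369
  t26: +4.6406
  t27: -3.1957
  t28: +10.6754
  t29: +3.3684
  t30: -6.2364
  t31: +0.9043
  t32: +0.5335
  t33: +0.1737
  t34: +1.7975
  t35: +5.4115
  t36: -0.5164
  t37: +12.2276
  t38: +15.0117
  t39: -5.0831
  t40: +12.6188
  t41: -0.3086
  t42: +20.7729
  t43: +11.1880
  t44: +6.1305
  t45: +1.2985
  t46: +0.6844
  t47: +0.3861
  t48: +4.5566
  t49: +5.7079
  t50: +1.8881
  t51: +1.9341
  t52: +1.2388
  t53: +4.7069
  t54: +8.8161
Σ = +235.0085 → |volume| = 235.01

Directed edges: 162 total, each appears once with its reverse present → watertight.


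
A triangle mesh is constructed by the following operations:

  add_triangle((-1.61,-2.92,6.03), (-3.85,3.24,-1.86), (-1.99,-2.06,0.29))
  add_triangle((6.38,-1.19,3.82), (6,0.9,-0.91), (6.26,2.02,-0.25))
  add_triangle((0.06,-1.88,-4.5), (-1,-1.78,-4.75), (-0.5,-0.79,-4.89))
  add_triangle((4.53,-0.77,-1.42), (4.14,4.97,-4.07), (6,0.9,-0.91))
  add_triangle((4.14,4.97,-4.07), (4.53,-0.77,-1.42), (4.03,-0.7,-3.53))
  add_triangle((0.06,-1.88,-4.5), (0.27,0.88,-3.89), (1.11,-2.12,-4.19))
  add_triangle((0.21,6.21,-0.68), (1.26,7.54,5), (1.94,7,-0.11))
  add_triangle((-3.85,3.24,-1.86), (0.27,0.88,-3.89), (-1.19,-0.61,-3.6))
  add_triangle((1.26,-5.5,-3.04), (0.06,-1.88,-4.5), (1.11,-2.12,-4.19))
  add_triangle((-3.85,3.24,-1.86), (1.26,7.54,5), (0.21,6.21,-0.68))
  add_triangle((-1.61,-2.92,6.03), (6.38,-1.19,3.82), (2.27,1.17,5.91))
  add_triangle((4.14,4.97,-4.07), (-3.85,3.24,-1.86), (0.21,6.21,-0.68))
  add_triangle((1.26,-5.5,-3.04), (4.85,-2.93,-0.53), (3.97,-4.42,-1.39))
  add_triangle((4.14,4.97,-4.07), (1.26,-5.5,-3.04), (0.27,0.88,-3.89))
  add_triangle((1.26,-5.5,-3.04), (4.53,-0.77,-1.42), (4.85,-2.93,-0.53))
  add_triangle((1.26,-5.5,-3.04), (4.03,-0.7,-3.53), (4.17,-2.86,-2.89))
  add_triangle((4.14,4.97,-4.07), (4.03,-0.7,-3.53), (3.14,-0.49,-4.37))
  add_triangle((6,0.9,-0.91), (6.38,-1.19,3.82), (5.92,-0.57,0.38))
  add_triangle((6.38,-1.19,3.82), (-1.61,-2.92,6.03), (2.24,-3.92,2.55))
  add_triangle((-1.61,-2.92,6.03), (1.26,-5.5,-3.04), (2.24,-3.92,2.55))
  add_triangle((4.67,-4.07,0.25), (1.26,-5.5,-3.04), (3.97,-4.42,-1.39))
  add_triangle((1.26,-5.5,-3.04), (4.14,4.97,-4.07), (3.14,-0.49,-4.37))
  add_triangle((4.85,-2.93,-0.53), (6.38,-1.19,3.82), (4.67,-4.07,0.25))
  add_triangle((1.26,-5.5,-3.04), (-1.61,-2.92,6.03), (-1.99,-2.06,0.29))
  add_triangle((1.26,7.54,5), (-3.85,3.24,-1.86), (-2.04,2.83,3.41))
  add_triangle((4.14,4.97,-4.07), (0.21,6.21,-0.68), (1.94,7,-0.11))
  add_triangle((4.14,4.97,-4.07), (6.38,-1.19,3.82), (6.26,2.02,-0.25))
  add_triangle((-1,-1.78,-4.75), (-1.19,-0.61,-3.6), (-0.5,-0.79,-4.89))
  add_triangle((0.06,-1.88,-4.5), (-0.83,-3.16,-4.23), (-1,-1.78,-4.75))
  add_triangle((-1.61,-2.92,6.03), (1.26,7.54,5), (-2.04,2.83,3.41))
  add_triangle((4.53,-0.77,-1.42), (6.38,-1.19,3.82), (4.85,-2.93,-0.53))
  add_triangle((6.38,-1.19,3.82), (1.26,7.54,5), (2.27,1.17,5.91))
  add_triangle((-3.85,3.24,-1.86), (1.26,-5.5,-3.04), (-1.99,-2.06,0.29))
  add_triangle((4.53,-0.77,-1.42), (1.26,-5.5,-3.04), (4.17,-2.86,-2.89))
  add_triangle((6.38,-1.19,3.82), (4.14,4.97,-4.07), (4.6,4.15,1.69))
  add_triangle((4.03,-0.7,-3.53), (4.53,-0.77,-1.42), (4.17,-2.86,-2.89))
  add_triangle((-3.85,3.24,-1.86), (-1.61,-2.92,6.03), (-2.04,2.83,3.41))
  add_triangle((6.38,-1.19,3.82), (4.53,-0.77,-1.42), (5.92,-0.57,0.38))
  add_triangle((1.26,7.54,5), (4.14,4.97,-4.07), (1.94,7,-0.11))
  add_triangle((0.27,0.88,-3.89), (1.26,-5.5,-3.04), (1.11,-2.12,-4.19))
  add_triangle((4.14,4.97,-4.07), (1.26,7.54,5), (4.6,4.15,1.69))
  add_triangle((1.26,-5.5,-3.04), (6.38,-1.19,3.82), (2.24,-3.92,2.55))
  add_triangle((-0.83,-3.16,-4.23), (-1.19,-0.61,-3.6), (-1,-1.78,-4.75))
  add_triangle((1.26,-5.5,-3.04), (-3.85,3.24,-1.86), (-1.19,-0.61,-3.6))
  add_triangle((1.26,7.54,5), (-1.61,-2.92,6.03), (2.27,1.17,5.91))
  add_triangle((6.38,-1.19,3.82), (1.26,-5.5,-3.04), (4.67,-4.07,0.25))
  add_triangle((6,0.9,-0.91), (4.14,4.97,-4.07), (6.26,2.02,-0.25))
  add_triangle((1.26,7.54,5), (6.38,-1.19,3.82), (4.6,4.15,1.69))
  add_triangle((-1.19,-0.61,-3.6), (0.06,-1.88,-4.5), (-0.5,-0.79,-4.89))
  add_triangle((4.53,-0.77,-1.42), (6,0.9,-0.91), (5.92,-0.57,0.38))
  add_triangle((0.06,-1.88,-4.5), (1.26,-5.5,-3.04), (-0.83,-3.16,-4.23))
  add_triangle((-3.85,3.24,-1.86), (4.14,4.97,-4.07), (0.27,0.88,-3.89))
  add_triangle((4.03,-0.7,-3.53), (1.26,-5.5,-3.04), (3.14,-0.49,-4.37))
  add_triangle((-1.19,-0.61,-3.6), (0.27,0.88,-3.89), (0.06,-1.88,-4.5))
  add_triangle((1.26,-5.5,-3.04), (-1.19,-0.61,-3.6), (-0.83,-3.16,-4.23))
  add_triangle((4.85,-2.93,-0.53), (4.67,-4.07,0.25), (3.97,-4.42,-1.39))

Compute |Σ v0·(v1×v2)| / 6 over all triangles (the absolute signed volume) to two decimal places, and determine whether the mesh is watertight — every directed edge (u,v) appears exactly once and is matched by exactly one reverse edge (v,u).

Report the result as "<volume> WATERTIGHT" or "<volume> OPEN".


568.64 WATERTIGHT

Per-triangle v0·(v1×v2)/6:
  t1: +12.8818
  t2: +6.6771
  t3: +0.9126
  t4: +8.1769
  t5: +9.7413
  t6: +2.0410
  t7: +9.5871
  t8: +6.3064
  t9: +3.0062
  t10: +22.3086
  t11: +27.4333
  t12: +20.6371
  t13: +1.0802
  t14: +18.2291
  t15: +8.1570
  t16: +5.4828
  t17: +6.1722
  t18: +4.2368
  t19: +21.9063
  t20: +19.2564
  t21: +3.1684
  t22: -0.9143
  t23: +6.1971
  t24: +14.2662
  t25: +21.1204
  t26: +8.9145
  t27: +2.2150
  t28: +0.6664
  t29: +1.2467
  t30: +22.9948
  t31: +9.1732
  t32: +30.4305
  t33: +12.3089
  t34: +2.0209
  t35: +28.3754
  t36: +3.6636
  t37: +16.9202
  t38: +2.0951
  t39: +12.6332
  t40: -1.1998
  t41: +31.7430
  t42: +20.8979
  t43: +0.5033
  t44: +4.8449
  t45: +28.0070
  t46: +1.3475
  t47: +6.7627
  t48: +31.4069
  t49: -0.7844
  t50: +2.9209
  t51: +4.0859
  t52: +17.4970
  t53: +5.8170
  t54: +2.4723
  t55: -1.6206
  t56: +2.2076
Σ = +568.6356 → |volume| = 568.64

Directed edges: 168 total, each appears once with its reverse present → watertight.


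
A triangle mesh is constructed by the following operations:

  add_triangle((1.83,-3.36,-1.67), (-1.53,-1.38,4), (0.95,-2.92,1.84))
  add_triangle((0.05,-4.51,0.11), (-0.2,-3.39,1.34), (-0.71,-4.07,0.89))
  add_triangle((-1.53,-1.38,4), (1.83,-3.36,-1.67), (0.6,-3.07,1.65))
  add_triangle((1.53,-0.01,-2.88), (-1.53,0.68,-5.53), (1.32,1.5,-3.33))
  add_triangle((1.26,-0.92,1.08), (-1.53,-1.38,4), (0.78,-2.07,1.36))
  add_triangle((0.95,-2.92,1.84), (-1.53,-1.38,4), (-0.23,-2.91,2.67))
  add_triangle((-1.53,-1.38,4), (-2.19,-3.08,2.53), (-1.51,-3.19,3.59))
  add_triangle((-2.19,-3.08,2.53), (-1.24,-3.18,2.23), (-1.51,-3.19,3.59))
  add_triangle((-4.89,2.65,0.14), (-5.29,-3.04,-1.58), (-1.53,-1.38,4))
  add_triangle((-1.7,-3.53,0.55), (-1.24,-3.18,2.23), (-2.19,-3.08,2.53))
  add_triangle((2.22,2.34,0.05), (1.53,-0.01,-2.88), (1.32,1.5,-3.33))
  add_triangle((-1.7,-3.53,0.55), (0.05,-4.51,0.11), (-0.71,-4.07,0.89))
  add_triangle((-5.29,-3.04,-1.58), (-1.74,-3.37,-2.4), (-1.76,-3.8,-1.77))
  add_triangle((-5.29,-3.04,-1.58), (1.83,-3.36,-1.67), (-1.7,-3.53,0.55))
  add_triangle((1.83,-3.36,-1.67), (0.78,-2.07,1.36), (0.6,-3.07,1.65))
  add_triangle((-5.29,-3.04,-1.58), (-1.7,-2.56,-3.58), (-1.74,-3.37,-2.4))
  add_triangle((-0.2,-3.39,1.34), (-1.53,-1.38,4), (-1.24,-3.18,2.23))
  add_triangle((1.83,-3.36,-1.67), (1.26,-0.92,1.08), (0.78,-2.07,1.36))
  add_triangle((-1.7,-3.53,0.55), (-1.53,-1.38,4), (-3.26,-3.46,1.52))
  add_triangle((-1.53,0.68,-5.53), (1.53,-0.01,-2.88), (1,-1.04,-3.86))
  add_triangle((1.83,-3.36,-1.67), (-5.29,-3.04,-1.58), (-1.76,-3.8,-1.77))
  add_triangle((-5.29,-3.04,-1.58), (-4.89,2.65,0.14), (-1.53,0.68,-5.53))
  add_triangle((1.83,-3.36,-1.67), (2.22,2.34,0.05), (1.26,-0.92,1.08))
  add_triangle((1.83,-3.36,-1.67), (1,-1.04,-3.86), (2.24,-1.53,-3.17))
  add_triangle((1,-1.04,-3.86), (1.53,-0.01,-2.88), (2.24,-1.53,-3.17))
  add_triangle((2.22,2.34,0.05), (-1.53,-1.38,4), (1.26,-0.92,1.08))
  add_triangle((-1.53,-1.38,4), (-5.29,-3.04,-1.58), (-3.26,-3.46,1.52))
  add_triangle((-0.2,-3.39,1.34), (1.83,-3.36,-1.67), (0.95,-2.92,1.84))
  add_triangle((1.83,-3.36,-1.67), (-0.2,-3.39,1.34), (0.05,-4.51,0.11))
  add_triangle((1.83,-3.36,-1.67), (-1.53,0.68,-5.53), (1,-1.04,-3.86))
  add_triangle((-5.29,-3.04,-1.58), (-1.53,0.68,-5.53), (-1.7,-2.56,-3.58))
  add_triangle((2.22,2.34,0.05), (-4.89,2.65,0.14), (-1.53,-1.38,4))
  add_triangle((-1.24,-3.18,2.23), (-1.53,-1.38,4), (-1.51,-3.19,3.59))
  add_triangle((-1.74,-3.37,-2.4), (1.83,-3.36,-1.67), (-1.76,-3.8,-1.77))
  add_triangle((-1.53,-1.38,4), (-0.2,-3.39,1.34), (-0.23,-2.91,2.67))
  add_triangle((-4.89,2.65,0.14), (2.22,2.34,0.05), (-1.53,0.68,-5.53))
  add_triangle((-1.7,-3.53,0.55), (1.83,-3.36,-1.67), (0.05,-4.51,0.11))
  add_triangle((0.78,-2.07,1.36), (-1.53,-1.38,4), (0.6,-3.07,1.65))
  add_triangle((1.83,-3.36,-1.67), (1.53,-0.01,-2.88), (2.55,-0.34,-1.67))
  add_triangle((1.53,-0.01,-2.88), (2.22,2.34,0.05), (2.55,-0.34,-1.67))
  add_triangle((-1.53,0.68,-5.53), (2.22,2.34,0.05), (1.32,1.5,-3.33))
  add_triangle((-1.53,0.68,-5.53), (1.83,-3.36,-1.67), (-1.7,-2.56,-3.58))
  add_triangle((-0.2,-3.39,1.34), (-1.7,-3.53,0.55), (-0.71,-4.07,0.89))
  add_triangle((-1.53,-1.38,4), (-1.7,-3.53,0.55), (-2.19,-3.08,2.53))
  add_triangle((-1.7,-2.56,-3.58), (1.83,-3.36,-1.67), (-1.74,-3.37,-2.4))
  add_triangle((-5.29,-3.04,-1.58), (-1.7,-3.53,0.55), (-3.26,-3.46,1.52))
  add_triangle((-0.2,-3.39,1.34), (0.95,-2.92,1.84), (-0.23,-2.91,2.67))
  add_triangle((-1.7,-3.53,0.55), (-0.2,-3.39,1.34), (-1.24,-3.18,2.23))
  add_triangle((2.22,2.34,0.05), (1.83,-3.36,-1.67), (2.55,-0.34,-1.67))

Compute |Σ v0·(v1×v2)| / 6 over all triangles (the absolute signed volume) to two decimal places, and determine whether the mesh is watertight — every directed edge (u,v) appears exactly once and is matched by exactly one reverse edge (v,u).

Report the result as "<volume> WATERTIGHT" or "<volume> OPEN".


176.95 OPEN

Per-triangle v0·(v1×v2)/6:
  t1: -2.5249
  t2: +0.5724
  t3: +1.2446
  t4: +3.0909
  t5: +1.3110
  t6: +0.9873
  t7: +1.3888
  t8: +0.6570
  t9: +22.1626
  t10: +1.0727
  t11: +2.1343
  t12: +0.7704
  t13: +2.0227
  t14: +9.1036
  t15: +0.8163
  t16: +3.7954
  t17: +1.2577
  t18: +1.3143
  t19: +3.0495
  t20: +2.5542
  t21: -0.6097
  t22: +26.6219
  t23: +3.4813
  t24: +2.0485
  t25: +1.0400
  t26: +3.4464
  t27: +5.1336
  t28: +2.6869
  t29: +1.3814
  t30: +3.5958
  t31: +11.3041
  t32: +11.6284
  t33: -0.2836
  t34: +1.7925
  t35: +1.1300
  t36: +16.0811
  t37: +1.6651
  t38: +0.8538
  t39: +2.5259
  t40: +2.2279
  t41: +2.6291
  t42: +8.6695
  t43: +0.3814
  t44: -0.5299
  t45: +3.3641
  t46: +4.1335
  t47: +0.9862
  t48: +1.3227
  t49: +1.4633
Σ = +176.9523 → |volume| = 176.95

Directed edges: 147 total; 3 unmatched, e.g. (2.24,-1.53,-3.17)→(1.83,-3.36,-1.67) → open.


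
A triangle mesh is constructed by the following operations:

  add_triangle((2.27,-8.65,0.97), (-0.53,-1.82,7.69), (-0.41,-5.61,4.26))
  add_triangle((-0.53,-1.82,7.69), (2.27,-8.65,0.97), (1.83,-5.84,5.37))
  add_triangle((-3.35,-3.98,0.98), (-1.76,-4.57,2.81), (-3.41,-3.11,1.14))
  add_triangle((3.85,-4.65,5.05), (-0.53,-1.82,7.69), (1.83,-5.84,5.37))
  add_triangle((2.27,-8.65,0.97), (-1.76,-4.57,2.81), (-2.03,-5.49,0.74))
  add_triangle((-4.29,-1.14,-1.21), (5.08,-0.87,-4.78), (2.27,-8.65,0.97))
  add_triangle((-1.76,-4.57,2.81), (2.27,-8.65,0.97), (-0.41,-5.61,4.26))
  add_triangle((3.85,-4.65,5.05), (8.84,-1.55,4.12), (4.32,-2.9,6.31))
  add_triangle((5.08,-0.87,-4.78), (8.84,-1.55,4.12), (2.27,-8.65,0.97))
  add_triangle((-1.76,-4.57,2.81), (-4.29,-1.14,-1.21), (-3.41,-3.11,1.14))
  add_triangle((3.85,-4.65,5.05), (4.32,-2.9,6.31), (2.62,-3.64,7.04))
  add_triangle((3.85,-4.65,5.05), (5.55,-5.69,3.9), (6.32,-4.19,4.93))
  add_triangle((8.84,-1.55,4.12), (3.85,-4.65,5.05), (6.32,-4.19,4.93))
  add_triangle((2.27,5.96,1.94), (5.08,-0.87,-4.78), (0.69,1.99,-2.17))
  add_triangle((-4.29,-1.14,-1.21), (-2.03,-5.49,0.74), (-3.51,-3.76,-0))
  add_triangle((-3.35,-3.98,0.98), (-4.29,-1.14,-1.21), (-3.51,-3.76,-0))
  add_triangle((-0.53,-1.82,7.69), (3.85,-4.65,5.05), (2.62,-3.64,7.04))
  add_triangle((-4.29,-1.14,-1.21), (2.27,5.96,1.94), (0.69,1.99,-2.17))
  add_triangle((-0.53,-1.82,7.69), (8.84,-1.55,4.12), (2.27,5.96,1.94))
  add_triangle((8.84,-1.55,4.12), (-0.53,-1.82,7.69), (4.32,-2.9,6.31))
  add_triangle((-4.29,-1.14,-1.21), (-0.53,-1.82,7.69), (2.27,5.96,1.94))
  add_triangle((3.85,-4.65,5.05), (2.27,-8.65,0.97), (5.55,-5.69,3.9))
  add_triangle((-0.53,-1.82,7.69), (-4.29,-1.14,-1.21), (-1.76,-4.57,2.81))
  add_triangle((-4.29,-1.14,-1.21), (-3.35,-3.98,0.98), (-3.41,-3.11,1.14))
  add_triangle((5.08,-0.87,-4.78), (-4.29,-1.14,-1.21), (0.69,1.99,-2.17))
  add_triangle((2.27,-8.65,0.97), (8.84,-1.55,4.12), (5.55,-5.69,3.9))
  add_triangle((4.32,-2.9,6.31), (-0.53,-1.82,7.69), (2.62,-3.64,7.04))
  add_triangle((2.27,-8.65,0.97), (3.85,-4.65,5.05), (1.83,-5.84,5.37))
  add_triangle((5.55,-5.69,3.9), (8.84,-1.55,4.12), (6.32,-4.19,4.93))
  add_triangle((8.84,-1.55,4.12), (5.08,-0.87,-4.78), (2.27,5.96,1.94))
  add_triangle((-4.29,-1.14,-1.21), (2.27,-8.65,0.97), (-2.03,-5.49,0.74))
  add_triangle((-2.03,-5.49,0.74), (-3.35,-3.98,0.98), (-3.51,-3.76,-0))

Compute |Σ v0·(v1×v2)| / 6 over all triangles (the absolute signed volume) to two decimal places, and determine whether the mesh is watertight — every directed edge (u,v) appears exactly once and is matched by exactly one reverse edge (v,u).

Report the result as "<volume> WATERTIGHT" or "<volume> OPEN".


540.80 OPEN

Per-triangle v0·(v1×v2)/6:
  t1: +15.0388
  t2: +10.0592
  t3: +1.4034
  t4: +14.8420
  t5: +10.9654
  t6: +41.6277
  t7: +9.2562
  t8: +14.8857
  t9: +86.9026
  t10: -0.9548
  t11: +5.5552
  t12: +5.2831
  t13: +3.1607
  t14: +15.4497
  t15: +0.8509
  t16: +1.7040
  t17: +3.1293
  t18: +10.7357
  t19: +76.8358
  t20: +12.9450
  t21: +31.5865
  t22: +14.1189
  t23: +19.0247
  t24: +1.6102
  t25: +11.7786
  t26: +16.5789
  t27: +6.4309
  t28: +15.9340
  t29: +7.8278
  t30: +66.9820
  t31: +7.5168
  t32: +1.7313
Σ = +540.7962 → |volume| = 540.80

Directed edges: 96 total; 6 unmatched, e.g. (-0.53,-1.82,7.69)→(-0.41,-5.61,4.26) → open.


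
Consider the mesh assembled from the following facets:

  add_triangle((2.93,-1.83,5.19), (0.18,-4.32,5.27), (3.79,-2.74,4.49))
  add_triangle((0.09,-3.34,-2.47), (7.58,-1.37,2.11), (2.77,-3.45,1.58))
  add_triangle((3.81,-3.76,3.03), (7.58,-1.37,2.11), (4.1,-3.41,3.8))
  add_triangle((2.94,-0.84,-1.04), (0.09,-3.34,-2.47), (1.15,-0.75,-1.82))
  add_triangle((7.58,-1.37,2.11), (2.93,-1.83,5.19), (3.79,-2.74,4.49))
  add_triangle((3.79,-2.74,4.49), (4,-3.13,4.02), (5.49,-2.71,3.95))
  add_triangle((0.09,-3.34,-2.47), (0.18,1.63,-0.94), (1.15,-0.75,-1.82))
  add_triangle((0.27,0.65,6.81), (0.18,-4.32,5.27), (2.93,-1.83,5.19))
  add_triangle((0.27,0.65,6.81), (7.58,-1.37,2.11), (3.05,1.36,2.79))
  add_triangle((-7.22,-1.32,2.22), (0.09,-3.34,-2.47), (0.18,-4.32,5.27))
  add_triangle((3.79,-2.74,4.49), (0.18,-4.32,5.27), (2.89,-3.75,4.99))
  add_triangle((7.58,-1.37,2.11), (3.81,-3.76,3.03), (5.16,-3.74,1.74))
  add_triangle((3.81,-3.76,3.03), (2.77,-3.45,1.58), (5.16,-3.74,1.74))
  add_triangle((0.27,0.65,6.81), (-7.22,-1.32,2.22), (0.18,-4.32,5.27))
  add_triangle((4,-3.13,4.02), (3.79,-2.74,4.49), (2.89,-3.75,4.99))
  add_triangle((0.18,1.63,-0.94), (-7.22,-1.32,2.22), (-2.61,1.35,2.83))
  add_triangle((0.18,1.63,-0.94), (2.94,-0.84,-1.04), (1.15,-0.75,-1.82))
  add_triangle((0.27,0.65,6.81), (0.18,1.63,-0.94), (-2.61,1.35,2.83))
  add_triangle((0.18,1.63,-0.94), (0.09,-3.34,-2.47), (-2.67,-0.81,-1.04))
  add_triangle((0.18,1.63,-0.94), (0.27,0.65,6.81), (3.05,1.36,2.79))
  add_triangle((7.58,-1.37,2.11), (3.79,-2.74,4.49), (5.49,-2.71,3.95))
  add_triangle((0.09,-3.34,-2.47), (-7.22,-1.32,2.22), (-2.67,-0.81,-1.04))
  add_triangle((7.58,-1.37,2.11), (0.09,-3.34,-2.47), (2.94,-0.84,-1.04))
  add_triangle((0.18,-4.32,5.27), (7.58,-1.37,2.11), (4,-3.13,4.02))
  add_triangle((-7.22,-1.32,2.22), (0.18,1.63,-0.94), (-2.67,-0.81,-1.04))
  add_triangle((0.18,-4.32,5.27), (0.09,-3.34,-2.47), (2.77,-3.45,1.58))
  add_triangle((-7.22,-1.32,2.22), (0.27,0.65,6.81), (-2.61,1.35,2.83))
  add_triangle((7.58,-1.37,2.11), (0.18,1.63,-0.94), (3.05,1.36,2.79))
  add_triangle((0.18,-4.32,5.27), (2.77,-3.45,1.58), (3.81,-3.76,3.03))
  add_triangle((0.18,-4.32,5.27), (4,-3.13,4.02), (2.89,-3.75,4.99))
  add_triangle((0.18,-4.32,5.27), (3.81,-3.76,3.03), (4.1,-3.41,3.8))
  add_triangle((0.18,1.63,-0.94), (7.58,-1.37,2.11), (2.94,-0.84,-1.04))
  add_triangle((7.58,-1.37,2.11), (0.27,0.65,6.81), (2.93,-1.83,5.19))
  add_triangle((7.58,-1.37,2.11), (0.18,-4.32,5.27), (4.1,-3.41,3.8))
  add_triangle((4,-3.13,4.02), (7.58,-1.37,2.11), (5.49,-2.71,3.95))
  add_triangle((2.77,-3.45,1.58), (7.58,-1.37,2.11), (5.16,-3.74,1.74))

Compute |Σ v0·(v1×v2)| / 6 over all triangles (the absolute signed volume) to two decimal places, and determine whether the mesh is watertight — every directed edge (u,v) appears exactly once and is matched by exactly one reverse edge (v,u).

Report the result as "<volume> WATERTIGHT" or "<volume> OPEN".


247.29 WATERTIGHT

Per-triangle v0·(v1×v2)/6:
  t1: +5.4698
  t2: +12.6933
  t3: +3.6757
  t4: +1.7916
  t5: +5.7133
  t6: +0.9559
  t7: +1.1916
  t8: +14.9891
  t9: +14.5481
  t10: +34.3016
  t11: +1.1593
  t12: +5.8067
  t13: +1.6101
  t14: +39.9546
  t15: +0.9896
  t16: +5.8416
  t17: +1.3453
  t18: +5.5797
  t19: +3.2698
  t20: +5.4676
  t21: +1.1669
  t22: +6.5704
  t23: +6.8305
  t24: -0.1299
  t25: +3.9191
  t26: +12.4680
  t27: +13.6903
  t28: +6.4674
  t29: +3.9706
  t30: +0.7602
  t31: +3.4899
  t32: +4.2893
  t33: +14.9263
  t34: +3.1996
  t35: +1.0570
  t36: -1.7376
Σ = +247.2923 → |volume| = 247.29

Directed edges: 108 total, each appears once with its reverse present → watertight.


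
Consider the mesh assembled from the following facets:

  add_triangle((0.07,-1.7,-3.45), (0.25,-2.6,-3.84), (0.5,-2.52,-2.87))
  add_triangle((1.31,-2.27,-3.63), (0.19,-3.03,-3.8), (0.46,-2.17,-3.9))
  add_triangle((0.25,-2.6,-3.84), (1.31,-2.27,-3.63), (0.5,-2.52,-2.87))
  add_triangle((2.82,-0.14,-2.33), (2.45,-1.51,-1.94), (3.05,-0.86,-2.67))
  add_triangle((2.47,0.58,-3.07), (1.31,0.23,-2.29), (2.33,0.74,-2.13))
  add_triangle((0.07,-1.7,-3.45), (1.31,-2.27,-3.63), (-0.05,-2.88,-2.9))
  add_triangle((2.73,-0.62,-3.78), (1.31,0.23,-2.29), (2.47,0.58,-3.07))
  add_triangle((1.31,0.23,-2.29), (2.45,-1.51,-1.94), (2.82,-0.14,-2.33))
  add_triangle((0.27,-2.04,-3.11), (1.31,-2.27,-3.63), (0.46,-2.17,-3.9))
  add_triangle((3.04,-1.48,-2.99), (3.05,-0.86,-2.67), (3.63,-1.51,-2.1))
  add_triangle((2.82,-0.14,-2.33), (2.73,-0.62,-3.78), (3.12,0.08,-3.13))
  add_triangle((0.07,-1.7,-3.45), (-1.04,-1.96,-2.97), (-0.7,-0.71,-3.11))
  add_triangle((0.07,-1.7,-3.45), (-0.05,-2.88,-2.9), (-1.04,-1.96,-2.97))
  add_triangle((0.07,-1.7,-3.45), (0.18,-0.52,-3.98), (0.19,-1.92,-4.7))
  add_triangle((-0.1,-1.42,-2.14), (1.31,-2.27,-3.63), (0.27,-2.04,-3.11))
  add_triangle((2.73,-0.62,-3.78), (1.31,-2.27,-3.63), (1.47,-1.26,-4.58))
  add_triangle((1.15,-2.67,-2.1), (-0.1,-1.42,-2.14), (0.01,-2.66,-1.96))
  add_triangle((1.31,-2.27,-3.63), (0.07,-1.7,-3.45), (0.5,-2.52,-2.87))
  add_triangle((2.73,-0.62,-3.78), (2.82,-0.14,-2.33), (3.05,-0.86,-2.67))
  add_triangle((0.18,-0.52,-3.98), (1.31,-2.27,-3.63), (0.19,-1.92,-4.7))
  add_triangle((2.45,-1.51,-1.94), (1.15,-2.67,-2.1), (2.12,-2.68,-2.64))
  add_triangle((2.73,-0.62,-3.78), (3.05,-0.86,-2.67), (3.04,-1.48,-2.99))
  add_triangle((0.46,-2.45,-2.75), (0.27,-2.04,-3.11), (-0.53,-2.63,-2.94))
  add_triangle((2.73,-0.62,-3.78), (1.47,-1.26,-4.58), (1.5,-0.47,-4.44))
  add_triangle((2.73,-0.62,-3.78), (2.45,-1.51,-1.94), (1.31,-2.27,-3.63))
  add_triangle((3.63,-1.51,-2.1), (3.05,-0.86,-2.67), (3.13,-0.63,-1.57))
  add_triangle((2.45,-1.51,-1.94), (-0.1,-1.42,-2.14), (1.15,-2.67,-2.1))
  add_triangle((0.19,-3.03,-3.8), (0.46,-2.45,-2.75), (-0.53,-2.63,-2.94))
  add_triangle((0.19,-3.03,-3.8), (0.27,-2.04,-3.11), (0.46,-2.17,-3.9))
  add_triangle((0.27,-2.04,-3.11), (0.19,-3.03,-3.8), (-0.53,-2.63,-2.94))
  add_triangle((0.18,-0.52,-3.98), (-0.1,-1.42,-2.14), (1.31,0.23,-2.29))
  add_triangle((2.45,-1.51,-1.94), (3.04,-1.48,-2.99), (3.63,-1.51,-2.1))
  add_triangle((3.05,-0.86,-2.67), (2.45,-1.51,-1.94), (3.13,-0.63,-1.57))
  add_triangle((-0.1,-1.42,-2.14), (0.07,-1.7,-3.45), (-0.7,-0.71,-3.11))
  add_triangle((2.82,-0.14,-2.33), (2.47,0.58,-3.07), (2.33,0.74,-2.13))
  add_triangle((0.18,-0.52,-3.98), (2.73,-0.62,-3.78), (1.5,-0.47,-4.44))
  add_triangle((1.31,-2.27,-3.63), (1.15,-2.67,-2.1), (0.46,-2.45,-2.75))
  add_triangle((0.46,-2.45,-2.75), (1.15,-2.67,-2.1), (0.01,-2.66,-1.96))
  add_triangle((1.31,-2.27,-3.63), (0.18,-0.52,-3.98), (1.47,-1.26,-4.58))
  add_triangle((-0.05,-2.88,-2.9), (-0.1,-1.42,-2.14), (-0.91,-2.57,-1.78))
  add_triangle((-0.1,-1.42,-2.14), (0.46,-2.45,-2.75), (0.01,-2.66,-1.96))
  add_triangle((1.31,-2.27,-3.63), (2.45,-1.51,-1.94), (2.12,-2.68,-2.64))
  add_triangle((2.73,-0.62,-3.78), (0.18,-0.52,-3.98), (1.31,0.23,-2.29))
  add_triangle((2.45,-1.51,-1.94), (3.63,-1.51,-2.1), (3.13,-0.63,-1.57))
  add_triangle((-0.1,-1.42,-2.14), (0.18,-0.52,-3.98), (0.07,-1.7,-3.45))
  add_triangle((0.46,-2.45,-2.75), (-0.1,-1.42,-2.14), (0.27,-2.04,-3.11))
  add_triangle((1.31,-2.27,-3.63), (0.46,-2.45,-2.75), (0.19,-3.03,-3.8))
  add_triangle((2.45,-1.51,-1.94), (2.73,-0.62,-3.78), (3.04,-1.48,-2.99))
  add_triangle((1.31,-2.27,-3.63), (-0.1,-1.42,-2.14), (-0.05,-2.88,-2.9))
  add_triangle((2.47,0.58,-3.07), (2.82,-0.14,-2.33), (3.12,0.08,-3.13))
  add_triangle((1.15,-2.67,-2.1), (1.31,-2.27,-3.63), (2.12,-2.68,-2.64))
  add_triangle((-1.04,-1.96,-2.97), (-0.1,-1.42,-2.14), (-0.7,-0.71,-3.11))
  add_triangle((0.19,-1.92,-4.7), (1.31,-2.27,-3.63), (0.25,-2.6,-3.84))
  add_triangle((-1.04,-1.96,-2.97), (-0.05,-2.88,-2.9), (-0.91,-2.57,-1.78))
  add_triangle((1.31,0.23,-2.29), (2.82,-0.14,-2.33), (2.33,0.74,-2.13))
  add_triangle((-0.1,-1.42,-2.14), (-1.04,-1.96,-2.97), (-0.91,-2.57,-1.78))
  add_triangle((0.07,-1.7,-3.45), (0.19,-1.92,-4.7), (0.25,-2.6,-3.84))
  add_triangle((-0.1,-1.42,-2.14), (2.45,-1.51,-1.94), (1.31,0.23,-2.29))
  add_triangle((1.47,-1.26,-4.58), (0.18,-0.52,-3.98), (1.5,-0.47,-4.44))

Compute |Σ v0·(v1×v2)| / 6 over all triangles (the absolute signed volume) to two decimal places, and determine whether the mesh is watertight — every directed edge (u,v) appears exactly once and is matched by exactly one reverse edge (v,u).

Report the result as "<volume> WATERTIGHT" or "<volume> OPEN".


Per-triangle v0·(v1×v2)/6:
  t1: -0.0704
  t2: +0.5668
  t3: +0.4340
  t4: +0.1259
  t5: +0.0281
  t6: +1.0616
  t7: +0.3312
  t8: -0.7763
  t9: -0.1932
  t10: +0.4225
  t11: +0.2940
  t12: +0.7382
  t13: +0.8869
  t14: +0.0558
  t15: +0.0081
  t16: +1.5184
  t17: -0.5589
  t18: -0.6639
  t19: +0.4735
  t20: +1.0195
  t21: +0.1028
  t22: +0.4651
  t23: -0.3434
  t24: +0.8460
  t25: +2.0914
  t26: +0.4277
  t27: -1.0576
  t28: +0.1687
  t29: +0.0057
  t30: +0.1679
  t31: -0.8435
  t32: +0.2975
  t33: -0.5135
  t34: -0.2282
  t35: +0.3463
  t36: -0.2956
  t37: +0.6103
  t38: +0.4509
  t39: +1.0014
  t40: -0.3242
  t41: +0.2627
  t42: +0.8799
  t43: +0.9992
  t44: -0.1410
  t45: +0.0980
  t46: +0.0976
  t47: +0.3114
  t48: +0.0072
  t49: -0.5086
  t50: +0.0687
  t51: +0.7140
  t52: -0.4330
  t53: +0.8813
  t54: +0.8040
  t55: -0.4573
  t56: -0.4496
  t57: +0.0777
  t58: -1.6979
  t59: +0.6624
Σ = +11.2543 → |volume| = 11.25

Directed edges: 177 total; 3 unmatched, e.g. (2.47,0.58,-3.07)→(2.73,-0.62,-3.78) → open.

11.25 OPEN


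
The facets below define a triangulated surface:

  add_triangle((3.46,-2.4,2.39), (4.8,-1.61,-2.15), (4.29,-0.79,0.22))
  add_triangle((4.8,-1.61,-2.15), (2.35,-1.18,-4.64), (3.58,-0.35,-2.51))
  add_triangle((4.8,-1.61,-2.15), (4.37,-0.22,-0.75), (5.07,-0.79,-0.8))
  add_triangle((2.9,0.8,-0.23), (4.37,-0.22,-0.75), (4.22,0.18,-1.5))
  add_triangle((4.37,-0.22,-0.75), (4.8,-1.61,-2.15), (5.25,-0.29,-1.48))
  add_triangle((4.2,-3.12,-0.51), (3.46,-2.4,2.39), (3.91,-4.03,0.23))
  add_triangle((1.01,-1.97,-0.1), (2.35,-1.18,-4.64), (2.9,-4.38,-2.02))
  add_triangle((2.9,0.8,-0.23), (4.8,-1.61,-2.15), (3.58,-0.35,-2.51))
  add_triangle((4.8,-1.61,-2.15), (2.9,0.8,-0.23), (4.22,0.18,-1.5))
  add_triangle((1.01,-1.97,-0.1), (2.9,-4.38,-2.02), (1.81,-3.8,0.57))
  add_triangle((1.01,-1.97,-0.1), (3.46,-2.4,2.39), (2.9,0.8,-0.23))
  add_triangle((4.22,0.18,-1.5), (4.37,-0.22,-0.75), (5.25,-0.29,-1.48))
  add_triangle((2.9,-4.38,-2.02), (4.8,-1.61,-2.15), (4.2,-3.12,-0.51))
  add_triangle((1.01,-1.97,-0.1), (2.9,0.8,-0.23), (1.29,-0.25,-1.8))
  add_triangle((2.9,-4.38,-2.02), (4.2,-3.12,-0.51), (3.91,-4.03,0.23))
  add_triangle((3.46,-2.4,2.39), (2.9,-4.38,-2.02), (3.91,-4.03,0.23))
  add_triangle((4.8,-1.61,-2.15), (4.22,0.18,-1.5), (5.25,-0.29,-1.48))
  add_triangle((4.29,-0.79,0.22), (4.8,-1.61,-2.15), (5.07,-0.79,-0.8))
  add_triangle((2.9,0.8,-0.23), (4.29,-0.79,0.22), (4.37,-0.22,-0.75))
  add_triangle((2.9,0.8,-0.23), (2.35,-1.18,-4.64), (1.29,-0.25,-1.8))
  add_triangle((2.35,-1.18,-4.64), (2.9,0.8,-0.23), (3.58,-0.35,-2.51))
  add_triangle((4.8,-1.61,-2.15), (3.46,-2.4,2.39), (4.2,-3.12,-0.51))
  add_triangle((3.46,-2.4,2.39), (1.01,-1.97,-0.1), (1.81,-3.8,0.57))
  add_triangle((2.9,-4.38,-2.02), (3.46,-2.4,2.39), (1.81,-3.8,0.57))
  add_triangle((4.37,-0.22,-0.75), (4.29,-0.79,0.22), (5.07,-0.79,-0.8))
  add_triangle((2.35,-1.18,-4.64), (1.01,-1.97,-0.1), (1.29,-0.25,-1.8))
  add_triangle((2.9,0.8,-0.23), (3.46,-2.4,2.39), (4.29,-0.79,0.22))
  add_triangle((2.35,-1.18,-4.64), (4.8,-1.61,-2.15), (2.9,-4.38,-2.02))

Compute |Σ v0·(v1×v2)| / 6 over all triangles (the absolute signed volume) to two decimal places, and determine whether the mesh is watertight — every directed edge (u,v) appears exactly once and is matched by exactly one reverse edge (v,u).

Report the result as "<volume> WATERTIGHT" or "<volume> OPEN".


Per-triangle v0·(v1×v2)/6:
  t1: +4.1688
  t2: +2.7258
  t3: +0.5864
  t4: +0.6110
  t5: +0.5522
  t6: +2.2978
  t7: -0.0459
  t8: +2.0131
  t9: -0.8110
  t10: +0.0823
  t11: -2.9280
  t12: +0.1800
  t13: +4.7249
  t14: -1.8393
  t15: +2.4120
  t16: +0.3172
  t17: +0.6533
  t18: +0.7964
  t19: +0.7708
  t20: +0.1960
  t21: +0.9122
  t22: +4.0339
  t23: -0.6725
  t24: +4.9742
  t25: +0.3431
  t26: -0.7231
  t27: +1.6331
  t28: +9.5527
Σ = +37.5175 → |volume| = 37.52

Directed edges: 84 total, each appears once with its reverse present → watertight.

37.52 WATERTIGHT


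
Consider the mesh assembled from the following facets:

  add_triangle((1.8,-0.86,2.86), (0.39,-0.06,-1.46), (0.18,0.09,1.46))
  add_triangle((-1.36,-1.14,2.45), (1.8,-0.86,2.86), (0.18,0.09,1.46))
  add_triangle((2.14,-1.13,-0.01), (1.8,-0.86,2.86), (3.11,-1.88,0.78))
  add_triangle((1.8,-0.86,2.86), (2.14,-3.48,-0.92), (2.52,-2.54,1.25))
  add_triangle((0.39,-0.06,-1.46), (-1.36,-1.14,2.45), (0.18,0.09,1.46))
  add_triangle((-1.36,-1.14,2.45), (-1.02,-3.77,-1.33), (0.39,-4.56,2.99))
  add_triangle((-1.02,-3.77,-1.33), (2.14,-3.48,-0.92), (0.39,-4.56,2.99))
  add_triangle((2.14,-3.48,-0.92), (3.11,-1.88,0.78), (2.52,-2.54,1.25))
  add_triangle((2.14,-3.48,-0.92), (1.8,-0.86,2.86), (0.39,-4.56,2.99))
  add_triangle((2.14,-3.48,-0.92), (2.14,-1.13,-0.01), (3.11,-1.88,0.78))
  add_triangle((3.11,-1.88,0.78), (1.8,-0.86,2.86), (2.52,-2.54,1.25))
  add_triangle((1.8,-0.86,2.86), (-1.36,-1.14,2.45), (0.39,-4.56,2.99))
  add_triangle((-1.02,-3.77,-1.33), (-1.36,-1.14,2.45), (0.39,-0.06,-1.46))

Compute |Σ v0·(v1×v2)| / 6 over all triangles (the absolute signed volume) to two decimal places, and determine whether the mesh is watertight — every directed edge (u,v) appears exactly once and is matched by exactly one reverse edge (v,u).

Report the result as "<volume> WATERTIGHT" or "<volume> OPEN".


Per-triangle v0·(v1×v2)/6:
  t1: +0.1543
  t2: +0.8738
  t3: +0.2689
  t4: +0.2989
  t5: -0.1669
  t6: +5.9484
  t7: +8.5902
  t8: +1.4680
  t9: +7.4161
  t10: +0.7431
  t11: +1.3423
  t12: +4.7772
  t13: +0.2227
Σ = +31.9371 → |volume| = 31.94

Directed edges: 39 total; 5 unmatched, e.g. (1.8,-0.86,2.86)→(0.39,-0.06,-1.46) → open.

31.94 OPEN


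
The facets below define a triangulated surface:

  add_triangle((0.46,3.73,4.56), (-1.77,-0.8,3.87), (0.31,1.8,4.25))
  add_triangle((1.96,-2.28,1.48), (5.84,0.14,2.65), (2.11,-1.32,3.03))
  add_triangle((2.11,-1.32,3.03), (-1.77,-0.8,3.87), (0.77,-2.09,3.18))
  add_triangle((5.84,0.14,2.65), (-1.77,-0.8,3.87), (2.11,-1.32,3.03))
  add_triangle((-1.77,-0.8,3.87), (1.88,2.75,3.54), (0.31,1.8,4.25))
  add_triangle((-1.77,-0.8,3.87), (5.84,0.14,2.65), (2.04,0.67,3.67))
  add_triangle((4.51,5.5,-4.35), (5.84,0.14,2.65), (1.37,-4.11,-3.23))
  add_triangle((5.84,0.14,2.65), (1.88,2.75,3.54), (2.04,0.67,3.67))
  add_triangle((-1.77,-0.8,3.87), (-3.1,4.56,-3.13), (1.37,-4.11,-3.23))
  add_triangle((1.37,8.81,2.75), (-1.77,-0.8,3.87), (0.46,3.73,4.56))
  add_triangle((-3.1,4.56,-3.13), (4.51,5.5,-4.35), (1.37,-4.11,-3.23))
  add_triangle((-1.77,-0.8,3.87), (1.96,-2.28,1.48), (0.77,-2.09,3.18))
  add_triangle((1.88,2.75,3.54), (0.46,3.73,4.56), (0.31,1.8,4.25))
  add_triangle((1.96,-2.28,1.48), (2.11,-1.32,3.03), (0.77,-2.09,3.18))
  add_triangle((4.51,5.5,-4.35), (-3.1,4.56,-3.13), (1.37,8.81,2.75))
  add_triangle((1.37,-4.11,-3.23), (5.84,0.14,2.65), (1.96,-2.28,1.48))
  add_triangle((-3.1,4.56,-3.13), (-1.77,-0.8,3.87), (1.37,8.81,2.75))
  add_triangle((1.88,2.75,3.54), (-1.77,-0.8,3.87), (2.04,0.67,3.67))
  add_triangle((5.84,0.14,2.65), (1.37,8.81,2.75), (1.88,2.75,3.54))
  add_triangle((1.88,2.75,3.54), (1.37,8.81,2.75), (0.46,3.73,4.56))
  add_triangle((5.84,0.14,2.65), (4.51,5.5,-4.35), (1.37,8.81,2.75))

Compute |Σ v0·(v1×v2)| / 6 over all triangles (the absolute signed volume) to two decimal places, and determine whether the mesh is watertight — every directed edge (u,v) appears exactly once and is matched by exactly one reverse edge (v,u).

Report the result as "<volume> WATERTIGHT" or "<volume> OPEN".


Per-triangle v0·(v1×v2)/6:
  t1: +2.3947
  t2: +3.9063
  t3: +2.2351
  t4: +4.7059
  t5: +0.9838
  t6: +4.8487
  t7: +46.0069
  t8: +5.6009
  t9: +14.2353
  t10: +7.4789
  t11: +38.5582
  t12: +0.3957
  t13: +1.9534
  t14: +1.5235
  t15: +58.3669
  t16: +11.1053
  t17: +34.0440
  t18: +5.1265
  t19: +17.3511
  t20: +7.7141
  t21: +65.8156
Σ = +334.3507 → |volume| = 334.35

Directed edges: 63 total; 3 unmatched, e.g. (1.37,-4.11,-3.23)→(-1.77,-0.8,3.87) → open.

334.35 OPEN


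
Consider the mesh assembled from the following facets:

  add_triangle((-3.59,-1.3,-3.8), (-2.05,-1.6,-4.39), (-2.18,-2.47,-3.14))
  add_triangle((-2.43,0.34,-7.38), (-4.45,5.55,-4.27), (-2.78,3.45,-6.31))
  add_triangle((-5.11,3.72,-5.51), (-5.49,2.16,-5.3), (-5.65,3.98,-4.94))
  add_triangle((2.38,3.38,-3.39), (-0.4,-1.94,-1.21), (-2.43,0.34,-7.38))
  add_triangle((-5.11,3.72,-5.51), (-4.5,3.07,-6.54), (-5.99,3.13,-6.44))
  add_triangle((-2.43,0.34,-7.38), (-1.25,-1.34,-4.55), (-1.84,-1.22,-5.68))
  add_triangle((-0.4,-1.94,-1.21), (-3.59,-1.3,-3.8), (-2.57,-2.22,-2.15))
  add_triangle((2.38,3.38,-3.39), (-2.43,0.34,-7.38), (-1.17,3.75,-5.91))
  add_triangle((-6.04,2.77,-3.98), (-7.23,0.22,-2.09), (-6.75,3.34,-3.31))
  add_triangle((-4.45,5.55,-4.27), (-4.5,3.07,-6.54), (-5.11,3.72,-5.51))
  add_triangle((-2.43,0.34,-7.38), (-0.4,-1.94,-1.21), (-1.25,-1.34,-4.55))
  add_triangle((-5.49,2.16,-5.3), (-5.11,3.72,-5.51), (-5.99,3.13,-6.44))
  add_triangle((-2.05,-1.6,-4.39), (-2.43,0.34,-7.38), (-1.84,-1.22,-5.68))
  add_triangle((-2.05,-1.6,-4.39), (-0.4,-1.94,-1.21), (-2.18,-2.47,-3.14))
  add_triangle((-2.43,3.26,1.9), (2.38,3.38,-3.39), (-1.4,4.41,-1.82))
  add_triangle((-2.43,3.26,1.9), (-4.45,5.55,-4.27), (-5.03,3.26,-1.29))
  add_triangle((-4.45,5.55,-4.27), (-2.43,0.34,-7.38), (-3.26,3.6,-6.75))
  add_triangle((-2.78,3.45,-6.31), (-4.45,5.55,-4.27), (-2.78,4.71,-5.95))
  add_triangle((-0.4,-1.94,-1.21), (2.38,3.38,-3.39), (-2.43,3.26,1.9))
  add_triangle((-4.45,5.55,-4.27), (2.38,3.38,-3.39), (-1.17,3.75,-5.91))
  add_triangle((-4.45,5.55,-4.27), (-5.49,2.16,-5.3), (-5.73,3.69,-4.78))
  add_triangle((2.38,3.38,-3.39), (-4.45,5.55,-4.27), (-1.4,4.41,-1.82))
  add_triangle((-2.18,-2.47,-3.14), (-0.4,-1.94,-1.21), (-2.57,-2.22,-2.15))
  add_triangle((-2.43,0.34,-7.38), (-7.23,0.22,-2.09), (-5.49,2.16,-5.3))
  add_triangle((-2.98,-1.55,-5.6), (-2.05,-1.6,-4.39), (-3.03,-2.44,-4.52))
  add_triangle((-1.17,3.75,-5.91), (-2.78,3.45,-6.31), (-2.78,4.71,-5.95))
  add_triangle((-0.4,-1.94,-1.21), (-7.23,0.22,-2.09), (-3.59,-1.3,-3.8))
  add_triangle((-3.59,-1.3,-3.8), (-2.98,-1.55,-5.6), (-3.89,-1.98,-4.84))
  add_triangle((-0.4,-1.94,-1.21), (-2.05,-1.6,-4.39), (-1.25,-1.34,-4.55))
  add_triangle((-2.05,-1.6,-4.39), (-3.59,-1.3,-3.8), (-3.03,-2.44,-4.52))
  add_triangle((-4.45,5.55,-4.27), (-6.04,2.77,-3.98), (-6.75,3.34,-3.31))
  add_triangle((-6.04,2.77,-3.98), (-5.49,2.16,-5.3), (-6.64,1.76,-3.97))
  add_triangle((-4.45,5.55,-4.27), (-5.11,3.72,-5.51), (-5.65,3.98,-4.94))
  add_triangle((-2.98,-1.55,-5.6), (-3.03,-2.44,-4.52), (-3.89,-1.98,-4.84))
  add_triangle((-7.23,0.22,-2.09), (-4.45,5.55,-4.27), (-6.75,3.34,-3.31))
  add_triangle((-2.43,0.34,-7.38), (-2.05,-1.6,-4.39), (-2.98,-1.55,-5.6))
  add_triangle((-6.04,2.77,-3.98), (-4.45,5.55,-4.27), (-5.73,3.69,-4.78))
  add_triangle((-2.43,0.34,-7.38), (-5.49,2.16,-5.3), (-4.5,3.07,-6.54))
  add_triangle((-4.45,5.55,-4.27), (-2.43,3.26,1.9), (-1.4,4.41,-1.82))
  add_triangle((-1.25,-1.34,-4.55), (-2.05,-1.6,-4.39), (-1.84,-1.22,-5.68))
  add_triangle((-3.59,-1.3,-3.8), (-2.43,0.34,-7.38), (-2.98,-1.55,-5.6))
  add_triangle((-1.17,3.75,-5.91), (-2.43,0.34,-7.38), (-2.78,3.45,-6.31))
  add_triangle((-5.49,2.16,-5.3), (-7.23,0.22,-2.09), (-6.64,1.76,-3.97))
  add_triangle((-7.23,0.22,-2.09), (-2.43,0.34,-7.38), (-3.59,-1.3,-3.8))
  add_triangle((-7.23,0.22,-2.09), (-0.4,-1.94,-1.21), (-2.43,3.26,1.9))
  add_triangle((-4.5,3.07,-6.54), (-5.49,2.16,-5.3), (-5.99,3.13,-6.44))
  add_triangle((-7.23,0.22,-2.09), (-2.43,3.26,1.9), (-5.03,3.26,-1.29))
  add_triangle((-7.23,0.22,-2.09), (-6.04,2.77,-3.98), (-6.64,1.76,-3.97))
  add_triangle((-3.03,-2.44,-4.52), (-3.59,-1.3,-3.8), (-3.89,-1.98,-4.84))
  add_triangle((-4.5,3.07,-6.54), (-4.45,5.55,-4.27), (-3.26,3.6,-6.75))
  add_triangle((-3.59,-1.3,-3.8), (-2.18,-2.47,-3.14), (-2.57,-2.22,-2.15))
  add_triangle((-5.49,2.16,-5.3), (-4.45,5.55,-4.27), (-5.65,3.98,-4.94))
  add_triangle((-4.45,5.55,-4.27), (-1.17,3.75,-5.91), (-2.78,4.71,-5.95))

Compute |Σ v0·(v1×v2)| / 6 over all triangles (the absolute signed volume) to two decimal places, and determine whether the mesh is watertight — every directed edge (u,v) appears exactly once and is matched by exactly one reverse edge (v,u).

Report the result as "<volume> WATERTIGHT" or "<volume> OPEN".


169.48 OPEN

Per-triangle v0·(v1×v2)/6:
  t1: +1.8052
  t2: +7.2044
  t3: +1.7321
  t4: +8.5761
  t5: +1.7722
  t6: +0.3946
  t7: -1.2194
  t8: +11.8785
  t9: +4.2039
  t10: +3.2284
  t11: -0.6122
  t12: +0.6200
  t13: +1.1687
  t14: +0.9428
  t15: +6.1910
  t16: +10.0590
  t17: -5.4835
  t18: +3.3993
  t19: -5.5874
  t20: +12.9007
  t21: +2.5789
  t22: +8.9657
  t23: +0.6789
  t24: +14.8458
  t25: +0.5419
  t26: +2.2832
  t27: +4.6394
  t28: +0.6325
  t29: +0.9978
  t30: -1.1100
  t31: +4.3486
  t32: +2.3226
  t33: +2.3273
  t34: +1.0852
  t35: -2.4044
  t36: +1.1741
  t37: +2.1173
  t38: +7.2235
  t39: +8.4419
  t40: +0.3549
  t41: +3.1398
  t42: +6.0196
  t43: +2.0461
  t44: +12.2249
  t45: +1.9204
  t46: +0.7720
  t47: +9.1134
  t48: +2.1964
  t49: +0.1317
  t50: +6.0616
  t51: +1.2157
  t52: -1.7466
  t53: +1.1642
Σ = +169.4789 → |volume| = 169.48

Directed edges: 159 total; 9 unmatched, e.g. (-4.45,5.55,-4.27)→(-5.03,3.26,-1.29) → open.
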